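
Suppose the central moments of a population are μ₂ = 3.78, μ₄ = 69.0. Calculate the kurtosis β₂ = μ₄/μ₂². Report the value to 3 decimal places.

4.829

μ₂² = 3.78² = 14.28840
μ₄/μ₂² = 69.0 / 14.28840 = 4.82909
β₂ ≈ 4.829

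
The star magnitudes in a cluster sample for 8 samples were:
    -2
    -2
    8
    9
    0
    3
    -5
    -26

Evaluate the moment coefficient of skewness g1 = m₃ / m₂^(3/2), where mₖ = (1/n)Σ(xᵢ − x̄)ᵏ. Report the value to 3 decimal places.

x̄ = (-2 - 2 + 8 + 9 + 0 + 3 - 5 - 26) / 8 = -1.8750
deviations (xᵢ − x̄): -0.1250, -0.1250, 9.8750, 10.8750, 1.8750, 4.8750, -3.1250, -24.1250
Σ(xᵢ − x̄)² = 834.8750 ⇒ m₂ = 834.8750/8 = 104.35938
Σ(xᵢ − x̄)³ = -11700.0938 ⇒ m₃ = -11700.0938/8 = -1462.51172
m₂^(3/2) = 104.35938^(1.5) = 1066.09819
g1 = m₃ / m₂^(3/2) = -1462.51172 / 1066.09819 ≈ -1.372

-1.372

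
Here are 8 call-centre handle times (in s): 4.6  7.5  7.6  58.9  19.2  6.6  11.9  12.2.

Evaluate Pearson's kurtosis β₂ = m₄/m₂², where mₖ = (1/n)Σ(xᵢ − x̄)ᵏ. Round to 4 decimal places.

5.4125

x̄ = 16.0625
Σ(xᵢ − x̄)² = 2242.9987 ⇒ m₂ = 280.37484
Σ(xᵢ − x̄)⁴ = 3403817.4516 ⇒ m₄ = 425477.18145
m₂² = 78610.05301
β₂ = m₄/m₂² = 425477.18145 / 78610.05301 ≈ 5.4125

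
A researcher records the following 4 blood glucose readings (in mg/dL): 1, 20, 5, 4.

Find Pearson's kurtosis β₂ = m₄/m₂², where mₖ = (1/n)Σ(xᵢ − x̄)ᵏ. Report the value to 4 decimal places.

2.2416

x̄ = 7.5000
Σ(xᵢ − x̄)² = 217.0000 ⇒ m₂ = 54.25000
Σ(xᵢ − x̄)⁴ = 26388.2500 ⇒ m₄ = 6597.06250
m₂² = 2943.06250
β₂ = m₄/m₂² = 6597.06250 / 2943.06250 ≈ 2.2416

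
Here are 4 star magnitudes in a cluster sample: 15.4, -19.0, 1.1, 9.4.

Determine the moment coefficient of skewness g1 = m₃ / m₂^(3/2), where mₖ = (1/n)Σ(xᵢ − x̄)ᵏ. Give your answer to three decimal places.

x̄ = (15.4 - 19.0 + 1.1 + 9.4) / 4 = 1.7250
deviations (xᵢ − x̄): 13.6750, -20.7250, -0.6250, 7.6750
Σ(xᵢ − x̄)² = 675.8275 ⇒ m₂ = 675.8275/4 = 168.95688
Σ(xᵢ − x̄)³ = -5892.7601 ⇒ m₃ = -5892.7601/4 = -1473.19003
m₂^(3/2) = 168.95688^(1.5) = 2196.15912
g1 = m₃ / m₂^(3/2) = -1473.19003 / 2196.15912 ≈ -0.671

-0.671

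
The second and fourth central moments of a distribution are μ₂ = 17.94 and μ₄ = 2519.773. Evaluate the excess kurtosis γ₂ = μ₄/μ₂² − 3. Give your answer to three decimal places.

4.829

μ₂² = 17.94² = 321.84360
μ₄/μ₂² = 2519.773 / 321.84360 = 7.82918
γ₂ = 7.82918 − 3 ≈ 4.829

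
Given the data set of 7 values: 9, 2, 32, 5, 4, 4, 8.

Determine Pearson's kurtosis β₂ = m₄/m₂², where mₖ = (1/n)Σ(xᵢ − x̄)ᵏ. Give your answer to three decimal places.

4.667

x̄ = 9.1429
Σ(xᵢ − x̄)² = 644.8571 ⇒ m₂ = 92.12245
Σ(xᵢ − x̄)⁴ = 277251.3994 ⇒ m₄ = 39607.34277
m₂² = 8486.54561
β₂ = m₄/m₂² = 39607.34277 / 8486.54561 ≈ 4.667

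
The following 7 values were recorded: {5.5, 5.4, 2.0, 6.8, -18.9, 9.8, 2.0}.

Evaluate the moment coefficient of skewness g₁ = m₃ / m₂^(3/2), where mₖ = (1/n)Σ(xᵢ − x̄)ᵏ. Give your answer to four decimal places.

-1.6954

x̄ = (5.5 + 5.4 + 2.0 + 6.8 - 18.9 + 9.8 + 2.0) / 7 = 1.8000
deviations (xᵢ − x̄): 3.7000, 3.6000, 0.2000, 5.0000, -20.7000, 8.0000, 0.2000
Σ(xᵢ − x̄)² = 544.2200 ⇒ m₂ = 544.2200/7 = 77.74571
Σ(xᵢ − x̄)³ = -8135.4180 ⇒ m₃ = -8135.4180/7 = -1162.20257
m₂^(3/2) = 77.74571^(1.5) = 685.51141
g₁ = m₃ / m₂^(3/2) = -1162.20257 / 685.51141 ≈ -1.6954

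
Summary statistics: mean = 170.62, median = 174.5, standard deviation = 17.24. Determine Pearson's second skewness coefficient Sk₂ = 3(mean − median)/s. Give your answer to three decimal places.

-0.675

Sk₂ = 3(170.62 − 174.5) / 17.24 = 3 × -3.8800 / 17.24
    = -11.6400 / 17.24 ≈ -0.675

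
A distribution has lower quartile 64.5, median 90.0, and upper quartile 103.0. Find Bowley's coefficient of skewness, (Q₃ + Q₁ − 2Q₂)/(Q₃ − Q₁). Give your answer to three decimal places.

-0.325

numerator: Q₃ + Q₁ − 2Q₂ = 103.0 + 64.5 − 2×90.0 = -12.5000
denominator: Q₃ − Q₁ = 103.0 − 64.5 = 38.5000
Bowley skewness = -12.5000 / 38.5000 ≈ -0.325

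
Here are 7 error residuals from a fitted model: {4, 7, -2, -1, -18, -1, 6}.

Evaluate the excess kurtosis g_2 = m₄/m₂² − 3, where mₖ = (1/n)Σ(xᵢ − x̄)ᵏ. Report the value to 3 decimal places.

x̄ = -0.7143
Σ(xᵢ − x̄)² = 427.4286 ⇒ m₂ = 61.06122
Σ(xᵢ − x̄)⁴ = 95349.4927 ⇒ m₄ = 13621.35610
m₂² = 3728.47314
g_2 = m₄/m₂² − 3 = 3.65333 − 3 ≈ 0.653

0.653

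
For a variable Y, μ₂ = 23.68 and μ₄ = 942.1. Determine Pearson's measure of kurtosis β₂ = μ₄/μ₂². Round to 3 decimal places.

μ₂² = 23.68² = 560.74240
μ₄/μ₂² = 942.1 / 560.74240 = 1.68009
β₂ ≈ 1.680

1.680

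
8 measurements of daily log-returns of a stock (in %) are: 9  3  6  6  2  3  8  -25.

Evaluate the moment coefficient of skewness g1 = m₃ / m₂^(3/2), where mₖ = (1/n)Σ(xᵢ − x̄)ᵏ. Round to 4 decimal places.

x̄ = (9 + 3 + 6 + 6 + 2 + 3 + 8 - 25) / 8 = 1.5000
deviations (xᵢ − x̄): 7.5000, 1.5000, 4.5000, 4.5000, 0.5000, 1.5000, 6.5000, -26.5000
Σ(xᵢ − x̄)² = 846.0000 ⇒ m₂ = 846.0000/8 = 105.75000
Σ(xᵢ − x̄)³ = -17724.0000 ⇒ m₃ = -17724.0000/8 = -2215.50000
m₂^(3/2) = 105.75000^(1.5) = 1087.47821
g1 = m₃ / m₂^(3/2) = -2215.50000 / 1087.47821 ≈ -2.0373

-2.0373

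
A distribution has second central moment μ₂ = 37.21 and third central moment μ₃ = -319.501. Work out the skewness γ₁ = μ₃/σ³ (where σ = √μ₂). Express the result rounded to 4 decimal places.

-1.4076

σ = √μ₂ = √37.21 = 6.10000
σ³ = μ₂^(3/2) = 226.98100
γ₁ = μ₃/σ³ = -319.501 / 226.98100 ≈ -1.4076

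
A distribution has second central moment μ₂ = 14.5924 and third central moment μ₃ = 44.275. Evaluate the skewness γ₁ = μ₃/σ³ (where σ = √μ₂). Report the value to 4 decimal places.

0.7943

σ = √μ₂ = √14.5924 = 3.82000
σ³ = μ₂^(3/2) = 55.74297
γ₁ = μ₃/σ³ = 44.275 / 55.74297 ≈ 0.7943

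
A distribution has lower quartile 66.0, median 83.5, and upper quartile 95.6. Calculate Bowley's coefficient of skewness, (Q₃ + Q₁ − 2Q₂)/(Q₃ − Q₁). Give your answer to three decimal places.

numerator: Q₃ + Q₁ − 2Q₂ = 95.6 + 66.0 − 2×83.5 = -5.4000
denominator: Q₃ − Q₁ = 95.6 − 66.0 = 29.6000
Bowley skewness = -5.4000 / 29.6000 ≈ -0.182

-0.182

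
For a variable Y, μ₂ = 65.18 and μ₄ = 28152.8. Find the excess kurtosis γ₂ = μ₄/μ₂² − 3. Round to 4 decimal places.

3.6266

μ₂² = 65.18² = 4248.43240
μ₄/μ₂² = 28152.8 / 4248.43240 = 6.62663
γ₂ = 6.62663 − 3 ≈ 3.6266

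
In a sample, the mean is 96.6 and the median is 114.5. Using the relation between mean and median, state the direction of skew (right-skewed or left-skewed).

mean − median = 96.6 − 114.5 = -17.9
mean < median ⇒ the longer tail is on the left ⇒ left-skewed (negatively skewed).

left-skewed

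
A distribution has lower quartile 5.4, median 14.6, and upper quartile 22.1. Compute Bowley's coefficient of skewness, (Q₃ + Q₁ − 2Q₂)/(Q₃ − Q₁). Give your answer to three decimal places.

numerator: Q₃ + Q₁ − 2Q₂ = 22.1 + 5.4 − 2×14.6 = -1.7000
denominator: Q₃ − Q₁ = 22.1 − 5.4 = 16.7000
Bowley skewness = -1.7000 / 16.7000 ≈ -0.102

-0.102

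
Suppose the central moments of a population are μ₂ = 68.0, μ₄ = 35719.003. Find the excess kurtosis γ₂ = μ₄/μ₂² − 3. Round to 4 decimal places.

4.7247

μ₂² = 68.0² = 4624.00000
μ₄/μ₂² = 35719.003 / 4624.00000 = 7.72470
γ₂ = 7.72470 − 3 ≈ 4.7247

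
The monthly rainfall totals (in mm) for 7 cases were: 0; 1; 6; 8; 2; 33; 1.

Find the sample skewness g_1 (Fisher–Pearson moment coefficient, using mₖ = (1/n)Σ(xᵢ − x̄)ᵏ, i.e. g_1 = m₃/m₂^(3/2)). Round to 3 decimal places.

x̄ = (0 + 1 + 6 + 8 + 2 + 33 + 1) / 7 = 7.2857
deviations (xᵢ − x̄): -7.2857, -6.2857, -1.2857, 0.7143, -5.2857, 25.7143, -6.2857
Σ(xᵢ − x̄)² = 823.4286 ⇒ m₂ = 823.4286/7 = 117.63265
Σ(xᵢ − x̄)³ = 15970.0408 ⇒ m₃ = 15970.0408/7 = 2281.43440
m₂^(3/2) = 117.63265^(1.5) = 1275.82715
g_1 = m₃ / m₂^(3/2) = 2281.43440 / 1275.82715 ≈ 1.788

1.788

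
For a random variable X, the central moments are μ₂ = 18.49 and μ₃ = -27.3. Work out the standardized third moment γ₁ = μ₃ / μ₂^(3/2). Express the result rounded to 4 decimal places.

-0.3434

σ = √μ₂ = √18.49 = 4.30000
σ³ = μ₂^(3/2) = 79.50700
γ₁ = μ₃/σ³ = -27.3 / 79.50700 ≈ -0.3434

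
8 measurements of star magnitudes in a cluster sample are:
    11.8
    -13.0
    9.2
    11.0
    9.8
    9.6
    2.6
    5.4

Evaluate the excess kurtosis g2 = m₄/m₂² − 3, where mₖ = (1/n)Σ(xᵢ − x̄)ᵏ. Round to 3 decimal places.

1.645

x̄ = 5.8000
Σ(xᵢ − x̄)² = 468.8800 ⇒ m₂ = 58.61000
Σ(xᵢ − x̄)⁴ = 127650.0256 ⇒ m₄ = 15956.25320
m₂² = 3435.13210
g2 = m₄/m₂² − 3 = 4.64502 − 3 ≈ 1.645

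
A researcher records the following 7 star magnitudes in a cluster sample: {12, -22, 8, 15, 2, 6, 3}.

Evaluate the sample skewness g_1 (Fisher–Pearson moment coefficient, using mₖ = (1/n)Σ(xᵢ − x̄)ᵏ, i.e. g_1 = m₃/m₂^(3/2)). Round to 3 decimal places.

x̄ = (12 - 22 + 8 + 15 + 2 + 6 + 3) / 7 = 3.4286
deviations (xᵢ − x̄): 8.5714, -25.4286, 4.5714, 11.5714, -1.4286, 2.5714, -0.4286
Σ(xᵢ − x̄)² = 883.7143 ⇒ m₂ = 883.7143/7 = 126.24490
Σ(xᵢ − x̄)³ = -14153.7551 ⇒ m₃ = -14153.7551/7 = -2021.96501
m₂^(3/2) = 126.24490^(1.5) = 1418.47195
g_1 = m₃ / m₂^(3/2) = -2021.96501 / 1418.47195 ≈ -1.425

-1.425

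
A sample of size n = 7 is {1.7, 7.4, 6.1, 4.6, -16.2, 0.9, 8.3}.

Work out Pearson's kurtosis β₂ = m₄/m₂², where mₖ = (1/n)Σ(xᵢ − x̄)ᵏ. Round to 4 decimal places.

4.2196

x̄ = 1.8286
Σ(xᵢ − x̄)² = 424.7543 ⇒ m₂ = 60.67918
Σ(xᵢ − x̄)⁴ = 108754.1407 ⇒ m₄ = 15536.30582
m₂² = 3681.96333
β₂ = m₄/m₂² = 15536.30582 / 3681.96333 ≈ 4.2196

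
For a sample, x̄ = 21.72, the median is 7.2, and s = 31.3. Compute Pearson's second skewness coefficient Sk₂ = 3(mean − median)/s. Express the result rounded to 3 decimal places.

1.392

Sk₂ = 3(21.72 − 7.2) / 31.3 = 3 × 14.5200 / 31.3
    = 43.5600 / 31.3 ≈ 1.392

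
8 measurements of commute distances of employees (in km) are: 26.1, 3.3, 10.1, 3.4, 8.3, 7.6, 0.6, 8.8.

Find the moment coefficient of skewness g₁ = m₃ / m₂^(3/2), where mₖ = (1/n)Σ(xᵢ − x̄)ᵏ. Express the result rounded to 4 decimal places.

1.4838

x̄ = (26.1 + 3.3 + 10.1 + 3.4 + 8.3 + 7.6 + 0.6 + 8.8) / 8 = 8.5250
deviations (xᵢ − x̄): 17.5750, -5.2250, 1.5750, -5.1250, -0.2250, -0.9250, -7.9250, 0.2750
Σ(xᵢ − x̄)² = 428.7150 ⇒ m₂ = 428.7150/8 = 53.58938
Σ(xᵢ − x̄)³ = 4656.7103 ⇒ m₃ = 4656.7103/8 = 582.08878
m₂^(3/2) = 53.58938^(1.5) = 392.29976
g₁ = m₃ / m₂^(3/2) = 582.08878 / 392.29976 ≈ 1.4838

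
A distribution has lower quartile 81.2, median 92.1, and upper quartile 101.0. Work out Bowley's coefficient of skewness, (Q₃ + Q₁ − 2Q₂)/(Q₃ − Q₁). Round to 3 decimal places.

numerator: Q₃ + Q₁ − 2Q₂ = 101.0 + 81.2 − 2×92.1 = -2.0000
denominator: Q₃ − Q₁ = 101.0 − 81.2 = 19.8000
Bowley skewness = -2.0000 / 19.8000 ≈ -0.101

-0.101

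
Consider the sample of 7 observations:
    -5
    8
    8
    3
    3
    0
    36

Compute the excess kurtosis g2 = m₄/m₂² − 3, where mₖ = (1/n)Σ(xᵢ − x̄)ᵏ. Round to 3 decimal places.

1.205

x̄ = 7.5714
Σ(xᵢ − x̄)² = 1065.7143 ⇒ m₂ = 152.24490
Σ(xᵢ − x̄)⁴ = 682297.5977 ⇒ m₄ = 97471.08538
m₂² = 23178.50895
g2 = m₄/m₂² − 3 = 4.20524 − 3 ≈ 1.205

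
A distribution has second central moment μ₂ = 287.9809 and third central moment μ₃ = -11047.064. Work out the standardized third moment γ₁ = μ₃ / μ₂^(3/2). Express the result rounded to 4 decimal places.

-2.2605

σ = √μ₂ = √287.9809 = 16.97000
σ³ = μ₂^(3/2) = 4887.03587
γ₁ = μ₃/σ³ = -11047.064 / 4887.03587 ≈ -2.2605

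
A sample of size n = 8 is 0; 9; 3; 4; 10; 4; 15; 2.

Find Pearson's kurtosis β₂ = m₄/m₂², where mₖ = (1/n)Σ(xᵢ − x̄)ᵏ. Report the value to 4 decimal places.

x̄ = 5.8750
Σ(xᵢ − x̄)² = 174.8750 ⇒ m₂ = 21.85938
Σ(xᵢ − x̄)⁴ = 8827.9004 ⇒ m₄ = 1103.48755
m₂² = 477.83228
β₂ = m₄/m₂² = 1103.48755 / 477.83228 ≈ 2.3094

2.3094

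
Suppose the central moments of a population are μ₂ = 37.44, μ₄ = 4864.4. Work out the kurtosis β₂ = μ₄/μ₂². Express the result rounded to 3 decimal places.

μ₂² = 37.44² = 1401.75360
μ₄/μ₂² = 4864.4 / 1401.75360 = 3.47022
β₂ ≈ 3.470

3.470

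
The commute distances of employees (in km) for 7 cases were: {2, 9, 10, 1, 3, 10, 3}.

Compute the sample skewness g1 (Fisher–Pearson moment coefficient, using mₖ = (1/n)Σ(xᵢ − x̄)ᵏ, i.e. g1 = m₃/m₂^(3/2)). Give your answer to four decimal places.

x̄ = (2 + 9 + 10 + 1 + 3 + 10 + 3) / 7 = 5.4286
deviations (xᵢ − x̄): -3.4286, 3.5714, 4.5714, -4.4286, -2.4286, 4.5714, -2.4286
Σ(xᵢ − x̄)² = 97.7143 ⇒ m₂ = 97.7143/7 = 13.95918
Σ(xᵢ − x̄)³ = 80.8163 ⇒ m₃ = 80.8163/7 = 11.54519
m₂^(3/2) = 13.95918^(1.5) = 52.15429
g1 = m₃ / m₂^(3/2) = 11.54519 / 52.15429 ≈ 0.2214

0.2214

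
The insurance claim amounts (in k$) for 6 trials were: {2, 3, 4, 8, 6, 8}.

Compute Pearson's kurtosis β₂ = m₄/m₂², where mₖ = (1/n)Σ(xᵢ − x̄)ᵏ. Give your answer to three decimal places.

1.413

x̄ = 5.1667
Σ(xᵢ − x̄)² = 32.8333 ⇒ m₂ = 5.47222
Σ(xᵢ − x̄)⁴ = 253.8194 ⇒ m₄ = 42.30324
m₂² = 29.94522
β₂ = m₄/m₂² = 42.30324 / 29.94522 ≈ 1.413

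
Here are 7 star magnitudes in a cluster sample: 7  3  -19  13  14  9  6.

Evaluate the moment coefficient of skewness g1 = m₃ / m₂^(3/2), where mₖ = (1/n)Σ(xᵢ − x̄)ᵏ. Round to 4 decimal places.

-1.5442

x̄ = (7 + 3 - 19 + 13 + 14 + 9 + 6) / 7 = 4.7143
deviations (xᵢ − x̄): 2.2857, -1.7143, -23.7143, 8.2857, 9.2857, 4.2857, 1.2857
Σ(xᵢ − x̄)² = 745.4286 ⇒ m₂ = 745.4286/7 = 106.48980
Σ(xᵢ − x̄)³ = -11878.8980 ⇒ m₃ = -11878.8980/7 = -1696.98542
m₂^(3/2) = 106.48980^(1.5) = 1098.90966
g1 = m₃ / m₂^(3/2) = -1696.98542 / 1098.90966 ≈ -1.5442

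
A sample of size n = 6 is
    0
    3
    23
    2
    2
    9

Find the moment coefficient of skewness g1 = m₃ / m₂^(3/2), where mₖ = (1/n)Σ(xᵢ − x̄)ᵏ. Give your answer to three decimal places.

x̄ = (0 + 3 + 23 + 2 + 2 + 9) / 6 = 6.5000
deviations (xᵢ − x̄): -6.5000, -3.5000, 16.5000, -4.5000, -4.5000, 2.5000
Σ(xᵢ − x̄)² = 373.5000 ⇒ m₂ = 373.5000/6 = 62.25000
Σ(xᵢ − x̄)³ = 4008.0000 ⇒ m₃ = 4008.0000/6 = 668.00000
m₂^(3/2) = 62.25000^(1.5) = 491.14422
g1 = m₃ / m₂^(3/2) = 668.00000 / 491.14422 ≈ 1.360

1.360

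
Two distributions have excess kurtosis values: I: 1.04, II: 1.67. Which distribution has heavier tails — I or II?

Higher excess kurtosis ⇒ heavier tails relative to the normal distribution.
1.04 vs 1.67: the larger is 1.67, so II has heavier tails.

II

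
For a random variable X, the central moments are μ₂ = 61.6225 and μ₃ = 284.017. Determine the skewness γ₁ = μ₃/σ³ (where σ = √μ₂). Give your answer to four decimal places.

0.5871

σ = √μ₂ = √61.6225 = 7.85000
σ³ = μ₂^(3/2) = 483.73663
γ₁ = μ₃/σ³ = 284.017 / 483.73663 ≈ 0.5871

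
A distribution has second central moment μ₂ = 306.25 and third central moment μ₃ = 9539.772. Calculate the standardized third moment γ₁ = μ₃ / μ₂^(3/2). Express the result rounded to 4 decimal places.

1.7800

σ = √μ₂ = √306.25 = 17.50000
σ³ = μ₂^(3/2) = 5359.37500
γ₁ = μ₃/σ³ = 9539.772 / 5359.37500 ≈ 1.7800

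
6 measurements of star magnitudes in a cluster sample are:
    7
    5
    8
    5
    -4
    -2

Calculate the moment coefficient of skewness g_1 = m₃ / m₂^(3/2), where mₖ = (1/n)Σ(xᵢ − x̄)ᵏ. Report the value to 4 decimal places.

-0.5838

x̄ = (7 + 5 + 8 + 5 - 4 - 2) / 6 = 3.1667
deviations (xᵢ − x̄): 3.8333, 1.8333, 4.8333, 1.8333, -7.1667, -5.1667
Σ(xᵢ − x̄)² = 122.8333 ⇒ m₂ = 122.8333/6 = 20.47222
Σ(xᵢ − x̄)³ = -324.4444 ⇒ m₃ = -324.4444/6 = -54.07407
m₂^(3/2) = 20.47222^(1.5) = 92.62911
g_1 = m₃ / m₂^(3/2) = -54.07407 / 92.62911 ≈ -0.5838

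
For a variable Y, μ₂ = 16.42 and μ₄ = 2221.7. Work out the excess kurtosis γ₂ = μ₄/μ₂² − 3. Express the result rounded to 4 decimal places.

μ₂² = 16.42² = 269.61640
μ₄/μ₂² = 2221.7 / 269.61640 = 8.24023
γ₂ = 8.24023 − 3 ≈ 5.2402

5.2402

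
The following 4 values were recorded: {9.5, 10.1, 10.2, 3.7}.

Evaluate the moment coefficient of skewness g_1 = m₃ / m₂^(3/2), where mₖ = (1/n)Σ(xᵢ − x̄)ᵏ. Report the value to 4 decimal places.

-1.1218

x̄ = (9.5 + 10.1 + 10.2 + 3.7) / 4 = 8.3750
deviations (xᵢ − x̄): 1.1250, 1.7250, 1.8250, -4.6750
Σ(xᵢ − x̄)² = 29.4275 ⇒ m₂ = 29.4275/4 = 7.35687
Σ(xᵢ − x̄)³ = -89.5399 ⇒ m₃ = -89.5399/4 = -22.38497
m₂^(3/2) = 7.35687^(1.5) = 19.95446
g_1 = m₃ / m₂^(3/2) = -22.38497 / 19.95446 ≈ -1.1218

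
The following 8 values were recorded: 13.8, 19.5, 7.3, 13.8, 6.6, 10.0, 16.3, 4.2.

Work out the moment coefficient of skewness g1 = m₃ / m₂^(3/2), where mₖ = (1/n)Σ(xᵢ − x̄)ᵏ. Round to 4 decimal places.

x̄ = (13.8 + 19.5 + 7.3 + 13.8 + 6.6 + 10.0 + 16.3 + 4.2) / 8 = 11.4375
deviations (xᵢ − x̄): 2.3625, 8.0625, -4.1375, 2.3625, -4.8375, -1.4375, 4.8625, -7.2375
Σ(xᵢ − x̄)² = 194.7788 ⇒ m₂ = 194.7788/8 = 24.34734
Σ(xᵢ − x̄)³ = 99.3200 ⇒ m₃ = 99.3200/8 = 12.41500
m₂^(3/2) = 24.34734^(1.5) = 120.13717
g1 = m₃ / m₂^(3/2) = 12.41500 / 120.13717 ≈ 0.1033

0.1033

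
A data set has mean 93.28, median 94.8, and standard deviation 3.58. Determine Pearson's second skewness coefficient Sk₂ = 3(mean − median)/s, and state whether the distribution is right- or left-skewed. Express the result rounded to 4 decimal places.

Sk₂ = 3(93.28 − 94.8) / 3.58 = 3 × -1.5200 / 3.58
    = -4.5600 / 3.58 ≈ -1.2737
Sk₂ < 0 ⇒ mean < median ⇒ left-skewed (negative skew).

-1.2737, left-skewed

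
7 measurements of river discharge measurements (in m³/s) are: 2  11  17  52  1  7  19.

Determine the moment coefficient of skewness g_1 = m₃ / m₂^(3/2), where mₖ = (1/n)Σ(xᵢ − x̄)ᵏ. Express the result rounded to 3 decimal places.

1.420

x̄ = (2 + 11 + 17 + 52 + 1 + 7 + 19) / 7 = 15.5714
deviations (xᵢ − x̄): -13.5714, -4.5714, 1.4286, 36.4286, -14.5714, -8.5714, 3.4286
Σ(xᵢ − x̄)² = 1831.7143 ⇒ m₂ = 1831.7143/7 = 261.67347
Σ(xᵢ − x̄)³ = 42066.6122 ⇒ m₃ = 42066.6122/7 = 6009.51603
m₂^(3/2) = 261.67347^(1.5) = 4232.91491
g_1 = m₃ / m₂^(3/2) = 6009.51603 / 4232.91491 ≈ 1.420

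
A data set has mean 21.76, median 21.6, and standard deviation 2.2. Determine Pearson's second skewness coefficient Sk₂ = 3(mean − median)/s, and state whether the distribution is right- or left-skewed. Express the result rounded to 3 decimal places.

Sk₂ = 3(21.76 − 21.6) / 2.2 = 3 × 0.1600 / 2.2
    = 0.4800 / 2.2 ≈ 0.218
Sk₂ > 0 ⇒ mean > median ⇒ right-skewed (positive skew).

0.218, right-skewed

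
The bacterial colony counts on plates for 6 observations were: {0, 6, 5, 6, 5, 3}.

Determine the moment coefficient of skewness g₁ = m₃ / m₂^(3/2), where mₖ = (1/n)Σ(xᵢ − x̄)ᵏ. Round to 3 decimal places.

-1.065

x̄ = (0 + 6 + 5 + 6 + 5 + 3) / 6 = 4.1667
deviations (xᵢ − x̄): -4.1667, 1.8333, 0.8333, 1.8333, 0.8333, -1.1667
Σ(xᵢ − x̄)² = 26.8333 ⇒ m₂ = 26.8333/6 = 4.47222
Σ(xᵢ − x̄)³ = -60.4444 ⇒ m₃ = -60.4444/6 = -10.07407
m₂^(3/2) = 4.47222^(1.5) = 9.45769
g₁ = m₃ / m₂^(3/2) = -10.07407 / 9.45769 ≈ -1.065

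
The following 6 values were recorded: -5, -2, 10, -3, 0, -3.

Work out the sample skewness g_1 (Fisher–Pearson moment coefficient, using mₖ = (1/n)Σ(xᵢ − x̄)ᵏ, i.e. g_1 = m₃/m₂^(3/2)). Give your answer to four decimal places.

x̄ = (-5 - 2 + 10 - 3 + 0 - 3) / 6 = -0.5000
deviations (xᵢ − x̄): -4.5000, -1.5000, 10.5000, -2.5000, 0.5000, -2.5000
Σ(xᵢ − x̄)² = 145.5000 ⇒ m₂ = 145.5000/6 = 24.25000
Σ(xᵢ − x̄)³ = 1032.0000 ⇒ m₃ = 1032.0000/6 = 172.00000
m₂^(3/2) = 24.25000^(1.5) = 119.41740
g_1 = m₃ / m₂^(3/2) = 172.00000 / 119.41740 ≈ 1.4403

1.4403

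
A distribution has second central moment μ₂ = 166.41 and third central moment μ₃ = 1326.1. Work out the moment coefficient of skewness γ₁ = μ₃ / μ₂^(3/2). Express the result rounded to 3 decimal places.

0.618

σ = √μ₂ = √166.41 = 12.90000
σ³ = μ₂^(3/2) = 2146.68900
γ₁ = μ₃/σ³ = 1326.1 / 2146.68900 ≈ 0.618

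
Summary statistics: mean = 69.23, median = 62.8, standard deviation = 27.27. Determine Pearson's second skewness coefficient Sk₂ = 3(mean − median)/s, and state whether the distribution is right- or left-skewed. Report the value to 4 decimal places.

0.7074, right-skewed

Sk₂ = 3(69.23 − 62.8) / 27.27 = 3 × 6.4300 / 27.27
    = 19.2900 / 27.27 ≈ 0.7074
Sk₂ > 0 ⇒ mean > median ⇒ right-skewed (positive skew).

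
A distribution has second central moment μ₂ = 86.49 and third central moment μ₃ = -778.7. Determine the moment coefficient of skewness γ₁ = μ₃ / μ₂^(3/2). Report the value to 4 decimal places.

-0.9681

σ = √μ₂ = √86.49 = 9.30000
σ³ = μ₂^(3/2) = 804.35700
γ₁ = μ₃/σ³ = -778.7 / 804.35700 ≈ -0.9681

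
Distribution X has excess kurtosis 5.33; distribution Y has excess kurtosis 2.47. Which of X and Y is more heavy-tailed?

Higher excess kurtosis ⇒ heavier tails relative to the normal distribution.
5.33 vs 2.47: the larger is 5.33, so X has heavier tails.

X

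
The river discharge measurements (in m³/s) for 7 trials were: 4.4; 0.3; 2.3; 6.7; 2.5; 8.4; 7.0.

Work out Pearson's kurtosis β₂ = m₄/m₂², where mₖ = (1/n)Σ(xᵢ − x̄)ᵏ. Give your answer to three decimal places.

x̄ = 4.5143
Σ(xᵢ − x̄)² = 52.7886 ⇒ m₂ = 7.54122
Σ(xᵢ − x̄)⁴ = 644.9004 ⇒ m₄ = 92.12863
m₂² = 56.87007
β₂ = m₄/m₂² = 92.12863 / 56.87007 ≈ 1.620

1.620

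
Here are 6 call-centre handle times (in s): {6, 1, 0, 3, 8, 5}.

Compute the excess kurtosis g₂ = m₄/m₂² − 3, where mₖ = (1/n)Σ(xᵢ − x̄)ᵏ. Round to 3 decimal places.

x̄ = 3.8333
Σ(xᵢ − x̄)² = 46.8333 ⇒ m₂ = 7.80556
Σ(xᵢ − x̄)⁴ = 606.1528 ⇒ m₄ = 101.02546
m₂² = 60.92670
g₂ = m₄/m₂² − 3 = 1.65815 − 3 ≈ -1.342

-1.342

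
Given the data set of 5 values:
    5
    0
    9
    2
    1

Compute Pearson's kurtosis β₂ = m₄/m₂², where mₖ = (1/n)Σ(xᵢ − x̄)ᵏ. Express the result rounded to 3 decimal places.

2.050

x̄ = 3.4000
Σ(xᵢ − x̄)² = 53.2000 ⇒ m₂ = 10.64000
Σ(xᵢ − x̄)⁴ = 1160.6560 ⇒ m₄ = 232.13120
m₂² = 113.20960
β₂ = m₄/m₂² = 232.13120 / 113.20960 ≈ 2.050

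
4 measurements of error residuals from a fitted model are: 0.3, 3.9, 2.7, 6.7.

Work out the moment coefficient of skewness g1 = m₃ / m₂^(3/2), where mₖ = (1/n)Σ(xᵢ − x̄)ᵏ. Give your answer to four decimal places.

0.1211

x̄ = (0.3 + 3.9 + 2.7 + 6.7) / 4 = 3.4000
deviations (xᵢ − x̄): -3.1000, 0.5000, -0.7000, 3.3000
Σ(xᵢ − x̄)² = 21.2400 ⇒ m₂ = 21.2400/4 = 5.31000
Σ(xᵢ − x̄)³ = 5.9280 ⇒ m₃ = 5.9280/4 = 1.48200
m₂^(3/2) = 5.31000^(1.5) = 12.23607
g1 = m₃ / m₂^(3/2) = 1.48200 / 12.23607 ≈ 0.1211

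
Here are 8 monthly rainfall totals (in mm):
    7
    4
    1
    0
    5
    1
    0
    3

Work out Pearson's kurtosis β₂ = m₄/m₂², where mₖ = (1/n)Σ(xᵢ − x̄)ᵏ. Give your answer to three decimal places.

x̄ = 2.6250
Σ(xᵢ − x̄)² = 45.8750 ⇒ m₂ = 5.73438
Σ(xᵢ − x̄)⁴ = 510.6816 ⇒ m₄ = 63.83521
m₂² = 32.88306
β₂ = m₄/m₂² = 63.83521 / 32.88306 ≈ 1.941

1.941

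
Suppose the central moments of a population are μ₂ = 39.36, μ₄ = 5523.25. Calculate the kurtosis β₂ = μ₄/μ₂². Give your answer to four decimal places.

μ₂² = 39.36² = 1549.20960
μ₄/μ₂² = 5523.25 / 1549.20960 = 3.56521
β₂ ≈ 3.5652

3.5652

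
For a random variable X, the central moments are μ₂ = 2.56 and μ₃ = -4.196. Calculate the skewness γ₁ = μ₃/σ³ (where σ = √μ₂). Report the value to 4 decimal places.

-1.0244

σ = √μ₂ = √2.56 = 1.60000
σ³ = μ₂^(3/2) = 4.09600
γ₁ = μ₃/σ³ = -4.196 / 4.09600 ≈ -1.0244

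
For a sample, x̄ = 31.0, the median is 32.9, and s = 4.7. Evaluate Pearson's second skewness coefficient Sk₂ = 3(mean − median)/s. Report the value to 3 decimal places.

-1.213

Sk₂ = 3(31.0 − 32.9) / 4.7 = 3 × -1.9000 / 4.7
    = -5.7000 / 4.7 ≈ -1.213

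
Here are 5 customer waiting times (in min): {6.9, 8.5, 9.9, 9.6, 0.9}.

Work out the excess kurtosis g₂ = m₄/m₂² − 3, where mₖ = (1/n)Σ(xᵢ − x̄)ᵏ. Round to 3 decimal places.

x̄ = 7.1600
Σ(xᵢ − x̄)² = 54.5120 ⇒ m₂ = 10.90240
Σ(xᵢ − x̄)⁴ = 1630.7062 ⇒ m₄ = 326.14123
m₂² = 118.86233
g₂ = m₄/m₂² − 3 = 2.74386 − 3 ≈ -0.256

-0.256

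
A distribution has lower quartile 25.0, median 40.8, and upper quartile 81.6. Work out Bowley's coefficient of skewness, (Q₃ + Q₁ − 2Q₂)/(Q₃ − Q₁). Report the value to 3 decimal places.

0.442

numerator: Q₃ + Q₁ − 2Q₂ = 81.6 + 25.0 − 2×40.8 = 25.0000
denominator: Q₃ − Q₁ = 81.6 − 25.0 = 56.6000
Bowley skewness = 25.0000 / 56.6000 ≈ 0.442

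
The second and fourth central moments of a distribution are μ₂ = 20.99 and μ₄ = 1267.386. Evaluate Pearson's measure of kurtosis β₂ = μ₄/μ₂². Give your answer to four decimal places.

2.8766

μ₂² = 20.99² = 440.58010
μ₄/μ₂² = 1267.386 / 440.58010 = 2.87663
β₂ ≈ 2.8766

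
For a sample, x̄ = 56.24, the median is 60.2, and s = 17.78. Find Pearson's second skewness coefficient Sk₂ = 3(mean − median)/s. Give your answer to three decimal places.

Sk₂ = 3(56.24 − 60.2) / 17.78 = 3 × -3.9600 / 17.78
    = -11.8800 / 17.78 ≈ -0.668

-0.668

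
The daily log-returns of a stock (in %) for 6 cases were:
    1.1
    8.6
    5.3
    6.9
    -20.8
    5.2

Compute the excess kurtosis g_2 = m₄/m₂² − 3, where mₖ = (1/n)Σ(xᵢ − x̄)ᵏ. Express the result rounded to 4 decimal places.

0.8325

x̄ = 1.0500
Σ(xᵢ − x̄)² = 603.9350 ⇒ m₂ = 100.65583
Σ(xᵢ − x̄)⁴ = 232975.5764 ⇒ m₄ = 38829.26274
m₂² = 10131.59678
g_2 = m₄/m₂² − 3 = 3.83249 − 3 ≈ 0.8325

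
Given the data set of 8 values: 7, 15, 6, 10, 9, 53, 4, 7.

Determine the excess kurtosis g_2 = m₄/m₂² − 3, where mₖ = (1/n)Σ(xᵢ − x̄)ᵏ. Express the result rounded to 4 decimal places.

2.6738

x̄ = 13.8750
Σ(xᵢ − x̄)² = 1824.8750 ⇒ m₂ = 228.10938
Σ(xᵢ − x̄)⁴ = 2361858.5879 ⇒ m₄ = 295232.32349
m₂² = 52033.88696
g_2 = m₄/m₂² − 3 = 5.67385 − 3 ≈ 2.6738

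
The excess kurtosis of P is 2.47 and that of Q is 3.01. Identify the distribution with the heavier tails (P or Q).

Higher excess kurtosis ⇒ heavier tails relative to the normal distribution.
2.47 vs 3.01: the larger is 3.01, so Q has heavier tails.

Q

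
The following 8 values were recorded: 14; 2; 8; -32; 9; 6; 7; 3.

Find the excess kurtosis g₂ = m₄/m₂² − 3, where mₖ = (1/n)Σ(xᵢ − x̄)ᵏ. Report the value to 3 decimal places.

2.423

x̄ = 2.1250
Σ(xᵢ − x̄)² = 1426.8750 ⇒ m₂ = 178.35938
Σ(xᵢ − x̄)⁴ = 1380198.2754 ⇒ m₄ = 172524.78442
m₂² = 31812.06665
g₂ = m₄/m₂² − 3 = 5.42325 − 3 ≈ 2.423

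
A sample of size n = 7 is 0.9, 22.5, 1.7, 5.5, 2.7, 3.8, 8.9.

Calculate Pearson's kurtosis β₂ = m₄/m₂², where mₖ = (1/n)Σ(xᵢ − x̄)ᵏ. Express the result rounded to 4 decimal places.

x̄ = 6.5714
Σ(xᵢ − x̄)² = 338.8543 ⇒ m₂ = 48.40776
Σ(xᵢ − x̄)⁴ = 66285.6256 ⇒ m₄ = 9469.37508
m₂² = 2343.31075
β₂ = m₄/m₂² = 9469.37508 / 2343.31075 ≈ 4.0410

4.0410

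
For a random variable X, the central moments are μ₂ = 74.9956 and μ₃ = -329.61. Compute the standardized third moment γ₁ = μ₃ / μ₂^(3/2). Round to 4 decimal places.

σ = √μ₂ = √74.9956 = 8.66000
σ³ = μ₂^(3/2) = 649.46190
γ₁ = μ₃/σ³ = -329.61 / 649.46190 ≈ -0.5075

-0.5075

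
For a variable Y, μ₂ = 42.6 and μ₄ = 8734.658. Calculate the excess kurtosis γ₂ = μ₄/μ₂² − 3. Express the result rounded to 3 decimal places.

1.813

μ₂² = 42.6² = 1814.76000
μ₄/μ₂² = 8734.658 / 1814.76000 = 4.81312
γ₂ = 4.81312 − 3 ≈ 1.813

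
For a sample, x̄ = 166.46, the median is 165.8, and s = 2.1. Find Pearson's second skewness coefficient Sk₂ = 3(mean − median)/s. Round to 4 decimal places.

0.9429

Sk₂ = 3(166.46 − 165.8) / 2.1 = 3 × 0.6600 / 2.1
    = 1.9800 / 2.1 ≈ 0.9429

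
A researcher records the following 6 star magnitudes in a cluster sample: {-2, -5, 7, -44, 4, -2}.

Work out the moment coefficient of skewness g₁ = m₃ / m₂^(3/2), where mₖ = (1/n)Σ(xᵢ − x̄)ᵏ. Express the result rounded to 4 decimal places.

x̄ = (-2 - 5 + 7 - 44 + 4 - 2) / 6 = -7.0000
deviations (xᵢ − x̄): 5.0000, 2.0000, 14.0000, -37.0000, 11.0000, 5.0000
Σ(xᵢ − x̄)² = 1740.0000 ⇒ m₂ = 1740.0000/6 = 290.00000
Σ(xᵢ − x̄)³ = -46320.0000 ⇒ m₃ = -46320.0000/6 = -7720.00000
m₂^(3/2) = 290.00000^(1.5) = 4938.52205
g₁ = m₃ / m₂^(3/2) = -7720.00000 / 4938.52205 ≈ -1.5632

-1.5632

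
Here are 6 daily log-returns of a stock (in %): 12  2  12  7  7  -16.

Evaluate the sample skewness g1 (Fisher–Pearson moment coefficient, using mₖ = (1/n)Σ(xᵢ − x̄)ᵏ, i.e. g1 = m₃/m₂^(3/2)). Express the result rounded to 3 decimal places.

-1.316

x̄ = (12 + 2 + 12 + 7 + 7 - 16) / 6 = 4.0000
deviations (xᵢ − x̄): 8.0000, -2.0000, 8.0000, 3.0000, 3.0000, -20.0000
Σ(xᵢ − x̄)² = 550.0000 ⇒ m₂ = 550.0000/6 = 91.66667
Σ(xᵢ − x̄)³ = -6930.0000 ⇒ m₃ = -6930.0000/6 = -1155.00000
m₂^(3/2) = 91.66667^(1.5) = 877.64152
g1 = m₃ / m₂^(3/2) = -1155.00000 / 877.64152 ≈ -1.316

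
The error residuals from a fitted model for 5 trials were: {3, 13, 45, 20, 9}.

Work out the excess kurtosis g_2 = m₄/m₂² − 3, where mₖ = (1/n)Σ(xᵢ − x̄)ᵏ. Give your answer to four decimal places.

-0.3974

x̄ = 18.0000
Σ(xᵢ − x̄)² = 1064.0000 ⇒ m₂ = 212.80000
Σ(xᵢ − x̄)⁴ = 589268.0000 ⇒ m₄ = 117853.60000
m₂² = 45283.84000
g_2 = m₄/m₂² − 3 = 2.60255 − 3 ≈ -0.3974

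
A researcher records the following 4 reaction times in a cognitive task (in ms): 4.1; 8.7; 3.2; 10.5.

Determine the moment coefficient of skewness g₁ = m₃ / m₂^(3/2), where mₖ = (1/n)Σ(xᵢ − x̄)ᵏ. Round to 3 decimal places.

x̄ = (4.1 + 8.7 + 3.2 + 10.5) / 4 = 6.6250
deviations (xᵢ − x̄): -2.5250, 2.0750, -3.4250, 3.8750
Σ(xᵢ − x̄)² = 37.4275 ⇒ m₂ = 37.4275/4 = 9.35687
Σ(xᵢ − x̄)³ = 10.8439 ⇒ m₃ = 10.8439/4 = 2.71097
m₂^(3/2) = 9.35687^(1.5) = 28.62175
g₁ = m₃ / m₂^(3/2) = 2.71097 / 28.62175 ≈ 0.095

0.095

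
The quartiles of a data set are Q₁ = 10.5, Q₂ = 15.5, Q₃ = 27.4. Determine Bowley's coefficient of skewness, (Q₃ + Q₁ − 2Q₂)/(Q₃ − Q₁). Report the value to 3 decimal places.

numerator: Q₃ + Q₁ − 2Q₂ = 27.4 + 10.5 − 2×15.5 = 6.9000
denominator: Q₃ − Q₁ = 27.4 − 10.5 = 16.9000
Bowley skewness = 6.9000 / 16.9000 ≈ 0.408

0.408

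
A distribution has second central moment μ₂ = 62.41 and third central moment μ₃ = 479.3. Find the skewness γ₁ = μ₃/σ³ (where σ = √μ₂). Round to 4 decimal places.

σ = √μ₂ = √62.41 = 7.90000
σ³ = μ₂^(3/2) = 493.03900
γ₁ = μ₃/σ³ = 479.3 / 493.03900 ≈ 0.9721

0.9721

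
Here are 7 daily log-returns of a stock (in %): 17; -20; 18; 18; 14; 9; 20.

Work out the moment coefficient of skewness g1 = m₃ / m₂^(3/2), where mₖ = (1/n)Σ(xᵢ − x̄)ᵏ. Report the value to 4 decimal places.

x̄ = (17 - 20 + 18 + 18 + 14 + 9 + 20) / 7 = 10.8571
deviations (xᵢ − x̄): 6.1429, -30.8571, 7.1429, 7.1429, 3.1429, -1.8571, 9.1429
Σ(xᵢ − x̄)² = 1188.8571 ⇒ m₂ = 1188.8571/7 = 169.83673
Σ(xᵢ − x̄)³ = -27631.4694 ⇒ m₃ = -27631.4694/7 = -3947.35277
m₂^(3/2) = 169.83673^(1.5) = 2213.33651
g1 = m₃ / m₂^(3/2) = -3947.35277 / 2213.33651 ≈ -1.7834

-1.7834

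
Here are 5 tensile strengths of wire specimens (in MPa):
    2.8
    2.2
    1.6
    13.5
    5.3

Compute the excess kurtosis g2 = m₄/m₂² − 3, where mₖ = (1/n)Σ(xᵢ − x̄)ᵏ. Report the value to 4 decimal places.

x̄ = 5.0800
Σ(xᵢ − x̄)² = 96.5480 ⇒ m₂ = 19.30960
Σ(xᵢ − x̄)⁴ = 5268.7841 ⇒ m₄ = 1053.75682
m₂² = 372.86065
g2 = m₄/m₂² − 3 = 2.82614 − 3 ≈ -0.1739

-0.1739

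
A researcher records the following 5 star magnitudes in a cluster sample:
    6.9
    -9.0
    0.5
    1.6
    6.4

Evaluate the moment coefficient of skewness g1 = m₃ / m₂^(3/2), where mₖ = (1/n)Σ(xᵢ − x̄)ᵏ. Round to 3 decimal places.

x̄ = (6.9 - 9.0 + 0.5 + 1.6 + 6.4) / 5 = 1.2800
deviations (xᵢ − x̄): 5.6200, -10.2800, -0.7800, 0.3200, 5.1200
Σ(xᵢ − x̄)² = 164.1880 ⇒ m₂ = 164.1880/5 = 32.83760
Σ(xᵢ − x̄)³ = -775.0937 ⇒ m₃ = -775.0937/5 = -155.01874
m₂^(3/2) = 32.83760^(1.5) = 188.17291
g1 = m₃ / m₂^(3/2) = -155.01874 / 188.17291 ≈ -0.824

-0.824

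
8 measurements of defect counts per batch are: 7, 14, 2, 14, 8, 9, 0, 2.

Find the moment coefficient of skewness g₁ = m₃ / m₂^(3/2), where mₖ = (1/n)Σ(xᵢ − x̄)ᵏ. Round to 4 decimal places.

0.1005

x̄ = (7 + 14 + 2 + 14 + 8 + 9 + 0 + 2) / 8 = 7.0000
deviations (xᵢ − x̄): 0.0000, 7.0000, -5.0000, 7.0000, 1.0000, 2.0000, -7.0000, -5.0000
Σ(xᵢ − x̄)² = 202.0000 ⇒ m₂ = 202.0000/8 = 25.25000
Σ(xᵢ − x̄)³ = 102.0000 ⇒ m₃ = 102.0000/8 = 12.75000
m₂^(3/2) = 25.25000^(1.5) = 126.87968
g₁ = m₃ / m₂^(3/2) = 12.75000 / 126.87968 ≈ 0.1005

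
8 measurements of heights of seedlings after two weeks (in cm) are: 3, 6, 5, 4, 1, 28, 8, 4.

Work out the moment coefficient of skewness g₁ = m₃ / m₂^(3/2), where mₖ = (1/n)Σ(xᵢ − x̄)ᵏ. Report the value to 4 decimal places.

2.0128

x̄ = (3 + 6 + 5 + 4 + 1 + 28 + 8 + 4) / 8 = 7.3750
deviations (xᵢ − x̄): -4.3750, -1.3750, -2.3750, -3.3750, -6.3750, 20.6250, 0.6250, -3.3750
Σ(xᵢ − x̄)² = 515.8750 ⇒ m₂ = 515.8750/8 = 64.48438
Σ(xᵢ − x̄)³ = 8338.2188 ⇒ m₃ = 8338.2188/8 = 1042.27734
m₂^(3/2) = 64.48438^(1.5) = 517.82348
g₁ = m₃ / m₂^(3/2) = 1042.27734 / 517.82348 ≈ 2.0128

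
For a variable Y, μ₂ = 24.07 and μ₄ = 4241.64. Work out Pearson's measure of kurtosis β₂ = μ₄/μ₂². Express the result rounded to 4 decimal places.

7.3212

μ₂² = 24.07² = 579.36490
μ₄/μ₂² = 4241.64 / 579.36490 = 7.32119
β₂ ≈ 7.3212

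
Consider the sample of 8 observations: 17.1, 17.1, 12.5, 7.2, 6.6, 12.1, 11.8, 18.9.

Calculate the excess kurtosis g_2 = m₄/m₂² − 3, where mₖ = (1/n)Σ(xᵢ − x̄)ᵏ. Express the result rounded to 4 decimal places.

x̄ = 12.9125
Σ(xᵢ − x̄)² = 145.4688 ⇒ m₂ = 18.18359
Σ(xᵢ − x̄)⁴ = 4554.9196 ⇒ m₄ = 569.36495
m₂² = 330.64308
g_2 = m₄/m₂² − 3 = 1.72199 − 3 ≈ -1.2780

-1.2780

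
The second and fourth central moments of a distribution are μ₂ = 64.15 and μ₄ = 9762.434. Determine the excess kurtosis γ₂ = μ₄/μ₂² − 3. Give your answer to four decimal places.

-0.6277

μ₂² = 64.15² = 4115.22250
μ₄/μ₂² = 9762.434 / 4115.22250 = 2.37227
γ₂ = 2.37227 − 3 ≈ -0.6277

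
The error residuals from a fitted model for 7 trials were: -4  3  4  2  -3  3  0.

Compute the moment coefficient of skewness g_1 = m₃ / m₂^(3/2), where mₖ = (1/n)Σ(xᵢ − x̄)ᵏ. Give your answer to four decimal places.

-0.5480

x̄ = (-4 + 3 + 4 + 2 - 3 + 3 + 0) / 7 = 0.7143
deviations (xᵢ − x̄): -4.7143, 2.2857, 3.2857, 1.2857, -3.7143, 2.2857, -0.7143
Σ(xᵢ − x̄)² = 59.4286 ⇒ m₂ = 59.4286/7 = 8.48980
Σ(xᵢ − x̄)³ = -94.8980 ⇒ m₃ = -94.8980/7 = -13.55685
m₂^(3/2) = 8.48980^(1.5) = 24.73693
g_1 = m₃ / m₂^(3/2) = -13.55685 / 24.73693 ≈ -0.5480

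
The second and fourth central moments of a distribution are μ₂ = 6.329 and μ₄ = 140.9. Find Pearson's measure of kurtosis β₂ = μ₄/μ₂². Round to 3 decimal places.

3.518

μ₂² = 6.329² = 40.05624
μ₄/μ₂² = 140.9 / 40.05624 = 3.51755
β₂ ≈ 3.518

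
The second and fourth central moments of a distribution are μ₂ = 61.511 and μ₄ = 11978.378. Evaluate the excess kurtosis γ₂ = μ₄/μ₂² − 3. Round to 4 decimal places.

0.1659

μ₂² = 61.511² = 3783.60312
μ₄/μ₂² = 11978.378 / 3783.60312 = 3.16587
γ₂ = 3.16587 − 3 ≈ 0.1659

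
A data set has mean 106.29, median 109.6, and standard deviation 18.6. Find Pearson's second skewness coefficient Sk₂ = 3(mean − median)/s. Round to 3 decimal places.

Sk₂ = 3(106.29 − 109.6) / 18.6 = 3 × -3.3100 / 18.6
    = -9.9300 / 18.6 ≈ -0.534

-0.534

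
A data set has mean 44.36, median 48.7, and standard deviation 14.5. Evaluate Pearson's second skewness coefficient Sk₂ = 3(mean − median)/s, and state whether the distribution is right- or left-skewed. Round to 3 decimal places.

-0.898, left-skewed

Sk₂ = 3(44.36 − 48.7) / 14.5 = 3 × -4.3400 / 14.5
    = -13.0200 / 14.5 ≈ -0.898
Sk₂ < 0 ⇒ mean < median ⇒ left-skewed (negative skew).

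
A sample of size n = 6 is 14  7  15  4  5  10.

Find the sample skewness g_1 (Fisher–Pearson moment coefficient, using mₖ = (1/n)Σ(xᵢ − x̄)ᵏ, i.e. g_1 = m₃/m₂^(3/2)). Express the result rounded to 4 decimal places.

0.2031

x̄ = (14 + 7 + 15 + 4 + 5 + 10) / 6 = 9.1667
deviations (xᵢ − x̄): 4.8333, -2.1667, 5.8333, -5.1667, -4.1667, 0.8333
Σ(xᵢ − x̄)² = 106.8333 ⇒ m₂ = 106.8333/6 = 17.80556
Σ(xᵢ − x̄)³ = 91.5556 ⇒ m₃ = 91.5556/6 = 15.25926
m₂^(3/2) = 17.80556^(1.5) = 75.13344
g_1 = m₃ / m₂^(3/2) = 15.25926 / 75.13344 ≈ 0.2031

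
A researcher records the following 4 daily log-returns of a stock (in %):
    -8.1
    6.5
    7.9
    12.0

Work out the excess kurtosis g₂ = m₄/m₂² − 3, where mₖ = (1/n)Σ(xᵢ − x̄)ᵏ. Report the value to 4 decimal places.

-0.8187

x̄ = 4.5750
Σ(xᵢ − x̄)² = 230.5475 ⇒ m₂ = 57.63688
Σ(xᵢ − x̄)⁴ = 28985.5742 ⇒ m₄ = 7246.39354
m₂² = 3322.00936
g₂ = m₄/m₂² − 3 = 2.18133 − 3 ≈ -0.8187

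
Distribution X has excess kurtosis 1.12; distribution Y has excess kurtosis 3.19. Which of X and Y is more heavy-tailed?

Y

Higher excess kurtosis ⇒ heavier tails relative to the normal distribution.
1.12 vs 3.19: the larger is 3.19, so Y has heavier tails.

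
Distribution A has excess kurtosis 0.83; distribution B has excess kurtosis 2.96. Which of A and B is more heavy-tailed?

Higher excess kurtosis ⇒ heavier tails relative to the normal distribution.
0.83 vs 2.96: the larger is 2.96, so B has heavier tails.

B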